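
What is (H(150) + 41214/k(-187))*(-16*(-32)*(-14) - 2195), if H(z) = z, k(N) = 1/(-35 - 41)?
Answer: 29325983382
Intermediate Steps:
k(N) = -1/76 (k(N) = 1/(-76) = -1/76)
(H(150) + 41214/k(-187))*(-16*(-32)*(-14) - 2195) = (150 + 41214/(-1/76))*(-16*(-32)*(-14) - 2195) = (150 + 41214*(-76))*(512*(-14) - 2195) = (150 - 3132264)*(-7168 - 2195) = -3132114*(-9363) = 29325983382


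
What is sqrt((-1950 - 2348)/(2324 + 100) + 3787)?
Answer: sqrt(1390071585)/606 ≈ 61.524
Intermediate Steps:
sqrt((-1950 - 2348)/(2324 + 100) + 3787) = sqrt(-4298/2424 + 3787) = sqrt(-4298*1/2424 + 3787) = sqrt(-2149/1212 + 3787) = sqrt(4587695/1212) = sqrt(1390071585)/606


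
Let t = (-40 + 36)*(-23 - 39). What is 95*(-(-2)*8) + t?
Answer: 1768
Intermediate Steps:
t = 248 (t = -4*(-62) = 248)
95*(-(-2)*8) + t = 95*(-(-2)*8) + 248 = 95*(-1*(-16)) + 248 = 95*16 + 248 = 1520 + 248 = 1768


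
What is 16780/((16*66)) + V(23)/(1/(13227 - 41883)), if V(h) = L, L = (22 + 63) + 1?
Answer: -650601629/264 ≈ -2.4644e+6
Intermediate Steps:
L = 86 (L = 85 + 1 = 86)
V(h) = 86
16780/((16*66)) + V(23)/(1/(13227 - 41883)) = 16780/((16*66)) + 86/(1/(13227 - 41883)) = 16780/1056 + 86/(1/(-28656)) = 16780*(1/1056) + 86/(-1/28656) = 4195/264 + 86*(-28656) = 4195/264 - 2464416 = -650601629/264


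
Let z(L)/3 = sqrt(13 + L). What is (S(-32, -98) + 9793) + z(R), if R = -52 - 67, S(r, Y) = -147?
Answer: 9646 + 3*I*sqrt(106) ≈ 9646.0 + 30.887*I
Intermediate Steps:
R = -119
z(L) = 3*sqrt(13 + L)
(S(-32, -98) + 9793) + z(R) = (-147 + 9793) + 3*sqrt(13 - 119) = 9646 + 3*sqrt(-106) = 9646 + 3*(I*sqrt(106)) = 9646 + 3*I*sqrt(106)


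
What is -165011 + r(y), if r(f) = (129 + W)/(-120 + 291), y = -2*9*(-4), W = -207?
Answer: -9405653/57 ≈ -1.6501e+5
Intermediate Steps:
y = 72 (y = -18*(-4) = 72)
r(f) = -26/57 (r(f) = (129 - 207)/(-120 + 291) = -78/171 = -78*1/171 = -26/57)
-165011 + r(y) = -165011 - 26/57 = -9405653/57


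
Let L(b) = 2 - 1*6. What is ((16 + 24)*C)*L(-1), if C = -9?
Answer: 1440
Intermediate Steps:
L(b) = -4 (L(b) = 2 - 6 = -4)
((16 + 24)*C)*L(-1) = ((16 + 24)*(-9))*(-4) = (40*(-9))*(-4) = -360*(-4) = 1440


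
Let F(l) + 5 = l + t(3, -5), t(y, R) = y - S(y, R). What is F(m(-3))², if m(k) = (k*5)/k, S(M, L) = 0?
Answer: 9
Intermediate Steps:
m(k) = 5 (m(k) = (5*k)/k = 5)
t(y, R) = y (t(y, R) = y - 1*0 = y + 0 = y)
F(l) = -2 + l (F(l) = -5 + (l + 3) = -5 + (3 + l) = -2 + l)
F(m(-3))² = (-2 + 5)² = 3² = 9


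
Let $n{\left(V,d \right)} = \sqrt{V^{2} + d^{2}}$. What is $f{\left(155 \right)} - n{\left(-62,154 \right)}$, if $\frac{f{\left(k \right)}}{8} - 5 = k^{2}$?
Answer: $192240 - 2 \sqrt{6890} \approx 1.9207 \cdot 10^{5}$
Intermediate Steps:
$f{\left(k \right)} = 40 + 8 k^{2}$
$f{\left(155 \right)} - n{\left(-62,154 \right)} = \left(40 + 8 \cdot 155^{2}\right) - \sqrt{\left(-62\right)^{2} + 154^{2}} = \left(40 + 8 \cdot 24025\right) - \sqrt{3844 + 23716} = \left(40 + 192200\right) - \sqrt{27560} = 192240 - 2 \sqrt{6890}$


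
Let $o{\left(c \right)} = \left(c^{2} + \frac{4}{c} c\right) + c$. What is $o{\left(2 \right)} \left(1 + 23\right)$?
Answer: $240$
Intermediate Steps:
$o{\left(c \right)} = 4 + c + c^{2}$ ($o{\left(c \right)} = \left(c^{2} + 4\right) + c = \left(4 + c^{2}\right) + c = 4 + c + c^{2}$)
$o{\left(2 \right)} \left(1 + 23\right) = \left(4 + 2 + 2^{2}\right) \left(1 + 23\right) = \left(4 + 2 + 4\right) 24 = 10 \cdot 24 = 240$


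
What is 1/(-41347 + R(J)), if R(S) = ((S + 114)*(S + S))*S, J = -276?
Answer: -1/24722371 ≈ -4.0449e-8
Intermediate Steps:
R(S) = 2*S²*(114 + S) (R(S) = ((114 + S)*(2*S))*S = (2*S*(114 + S))*S = 2*S²*(114 + S))
1/(-41347 + R(J)) = 1/(-41347 + 2*(-276)²*(114 - 276)) = 1/(-41347 + 2*76176*(-162)) = 1/(-41347 - 24681024) = 1/(-24722371) = -1/24722371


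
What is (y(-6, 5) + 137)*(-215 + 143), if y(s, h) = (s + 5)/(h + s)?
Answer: -9936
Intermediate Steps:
y(s, h) = (5 + s)/(h + s)
(y(-6, 5) + 137)*(-215 + 143) = ((5 - 6)/(5 - 6) + 137)*(-215 + 143) = (-1/(-1) + 137)*(-72) = (-1*(-1) + 137)*(-72) = (1 + 137)*(-72) = 138*(-72) = -9936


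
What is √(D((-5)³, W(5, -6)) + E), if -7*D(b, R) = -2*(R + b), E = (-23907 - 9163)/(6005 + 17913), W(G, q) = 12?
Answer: I*√235943332527/83713 ≈ 5.8024*I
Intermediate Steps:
E = -16535/11959 (E = -33070/23918 = -33070*1/23918 = -16535/11959 ≈ -1.3826)
D(b, R) = 2*R/7 + 2*b/7 (D(b, R) = -(-2)*(R + b)/7 = -(-2*R - 2*b)/7 = 2*R/7 + 2*b/7)
√(D((-5)³, W(5, -6)) + E) = √(((2/7)*12 + (2/7)*(-5)³) - 16535/11959) = √((24/7 + (2/7)*(-125)) - 16535/11959) = √((24/7 - 250/7) - 16535/11959) = √(-226/7 - 16535/11959) = √(-2818479/83713) = I*√235943332527/83713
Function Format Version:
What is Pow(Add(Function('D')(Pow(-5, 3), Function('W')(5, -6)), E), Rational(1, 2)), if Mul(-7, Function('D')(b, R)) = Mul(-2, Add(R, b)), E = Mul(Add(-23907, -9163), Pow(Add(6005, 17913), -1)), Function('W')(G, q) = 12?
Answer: Mul(Rational(1, 83713), I, Pow(235943332527, Rational(1, 2))) ≈ Mul(5.8024, I)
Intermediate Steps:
E = Rational(-16535, 11959) (E = Mul(-33070, Pow(23918, -1)) = Mul(-33070, Rational(1, 23918)) = Rational(-16535, 11959) ≈ -1.3826)
Function('D')(b, R) = Add(Mul(Rational(2, 7), R), Mul(Rational(2, 7), b)) (Function('D')(b, R) = Mul(Rational(-1, 7), Mul(-2, Add(R, b))) = Mul(Rational(-1, 7), Add(Mul(-2, R), Mul(-2, b))) = Add(Mul(Rational(2, 7), R), Mul(Rational(2, 7), b)))
Pow(Add(Function('D')(Pow(-5, 3), Function('W')(5, -6)), E), Rational(1, 2)) = Pow(Add(Add(Mul(Rational(2, 7), 12), Mul(Rational(2, 7), Pow(-5, 3))), Rational(-16535, 11959)), Rational(1, 2)) = Pow(Add(Add(Rational(24, 7), Mul(Rational(2, 7), -125)), Rational(-16535, 11959)), Rational(1, 2)) = Pow(Add(Add(Rational(24, 7), Rational(-250, 7)), Rational(-16535, 11959)), Rational(1, 2)) = Pow(Add(Rational(-226, 7), Rational(-16535, 11959)), Rational(1, 2)) = Pow(Rational(-2818479, 83713), Rational(1, 2)) = Mul(Rational(1, 83713), I, Pow(235943332527, Rational(1, 2)))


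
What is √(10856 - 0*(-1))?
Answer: 2*√2714 ≈ 104.19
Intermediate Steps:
√(10856 - 0*(-1)) = √(10856 - 62*0) = √(10856 + 0) = √10856 = 2*√2714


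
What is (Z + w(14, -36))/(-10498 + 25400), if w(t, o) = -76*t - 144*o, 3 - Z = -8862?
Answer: 12985/14902 ≈ 0.87136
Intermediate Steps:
Z = 8865 (Z = 3 - 1*(-8862) = 3 + 8862 = 8865)
w(t, o) = -144*o - 76*t
(Z + w(14, -36))/(-10498 + 25400) = (8865 + (-144*(-36) - 76*14))/(-10498 + 25400) = (8865 + (5184 - 1064))/14902 = (8865 + 4120)*(1/14902) = 12985*(1/14902) = 12985/14902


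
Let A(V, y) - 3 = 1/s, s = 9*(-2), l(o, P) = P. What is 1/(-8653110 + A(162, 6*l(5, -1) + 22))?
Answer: -18/155755927 ≈ -1.1557e-7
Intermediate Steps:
s = -18
A(V, y) = 53/18 (A(V, y) = 3 + 1/(-18) = 3 - 1/18 = 53/18)
1/(-8653110 + A(162, 6*l(5, -1) + 22)) = 1/(-8653110 + 53/18) = 1/(-155755927/18) = -18/155755927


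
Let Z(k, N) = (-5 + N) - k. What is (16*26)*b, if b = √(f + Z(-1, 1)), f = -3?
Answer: 416*I*√6 ≈ 1019.0*I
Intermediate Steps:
Z(k, N) = -5 + N - k
b = I*√6 (b = √(-3 + (-5 + 1 - 1*(-1))) = √(-3 + (-5 + 1 + 1)) = √(-3 - 3) = √(-6) = I*√6 ≈ 2.4495*I)
(16*26)*b = (16*26)*(I*√6) = 416*(I*√6) = 416*I*√6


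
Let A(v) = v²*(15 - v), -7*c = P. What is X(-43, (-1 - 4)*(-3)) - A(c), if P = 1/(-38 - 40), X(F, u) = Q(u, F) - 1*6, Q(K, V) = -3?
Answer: -1464950213/162771336 ≈ -9.0000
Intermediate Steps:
X(F, u) = -9 (X(F, u) = -3 - 1*6 = -3 - 6 = -9)
P = -1/78 (P = 1/(-78) = -1/78 ≈ -0.012821)
c = 1/546 (c = -⅐*(-1/78) = 1/546 ≈ 0.0018315)
X(-43, (-1 - 4)*(-3)) - A(c) = -9 - (1/546)²*(15 - 1*1/546) = -9 - (15 - 1/546)/298116 = -9 - 8189/(298116*546) = -9 - 1*8189/162771336 = -9 - 8189/162771336 = -1464950213/162771336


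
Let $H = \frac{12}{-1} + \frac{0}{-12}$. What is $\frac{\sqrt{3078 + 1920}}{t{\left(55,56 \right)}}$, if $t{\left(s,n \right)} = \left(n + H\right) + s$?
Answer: $\frac{7 \sqrt{102}}{99} \approx 0.71411$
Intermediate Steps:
$H = -12$ ($H = 12 \left(-1\right) + 0 \left(- \frac{1}{12}\right) = -12 + 0 = -12$)
$t{\left(s,n \right)} = -12 + n + s$ ($t{\left(s,n \right)} = \left(n - 12\right) + s = \left(-12 + n\right) + s = -12 + n + s$)
$\frac{\sqrt{3078 + 1920}}{t{\left(55,56 \right)}} = \frac{\sqrt{3078 + 1920}}{-12 + 56 + 55} = \frac{\sqrt{4998}}{99} = 7 \sqrt{102} \cdot \frac{1}{99} = \frac{7 \sqrt{102}}{99}$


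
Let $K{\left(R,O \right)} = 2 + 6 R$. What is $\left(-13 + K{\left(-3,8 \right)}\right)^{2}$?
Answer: $841$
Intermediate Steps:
$\left(-13 + K{\left(-3,8 \right)}\right)^{2} = \left(-13 + \left(2 + 6 \left(-3\right)\right)\right)^{2} = \left(-13 + \left(2 - 18\right)\right)^{2} = \left(-13 - 16\right)^{2} = \left(-29\right)^{2} = 841$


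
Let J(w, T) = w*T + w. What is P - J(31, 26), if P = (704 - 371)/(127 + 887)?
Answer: -282795/338 ≈ -836.67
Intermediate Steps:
J(w, T) = w + T*w (J(w, T) = T*w + w = w + T*w)
P = 111/338 (P = 333/1014 = 333*(1/1014) = 111/338 ≈ 0.32840)
P - J(31, 26) = 111/338 - 31*(1 + 26) = 111/338 - 31*27 = 111/338 - 1*837 = 111/338 - 837 = -282795/338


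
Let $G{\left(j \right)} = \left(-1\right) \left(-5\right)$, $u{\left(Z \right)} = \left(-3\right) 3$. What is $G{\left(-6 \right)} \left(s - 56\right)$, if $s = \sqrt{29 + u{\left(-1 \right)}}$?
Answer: $-280 + 10 \sqrt{5} \approx -257.64$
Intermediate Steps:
$u{\left(Z \right)} = -9$
$G{\left(j \right)} = 5$
$s = 2 \sqrt{5}$ ($s = \sqrt{29 - 9} = \sqrt{20} = 2 \sqrt{5} \approx 4.4721$)
$G{\left(-6 \right)} \left(s - 56\right) = 5 \left(2 \sqrt{5} - 56\right) = 5 \left(-56 + 2 \sqrt{5}\right) = -280 + 10 \sqrt{5}$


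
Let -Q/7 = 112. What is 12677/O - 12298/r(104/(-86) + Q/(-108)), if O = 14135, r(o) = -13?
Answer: 13384387/14135 ≈ 946.90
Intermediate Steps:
Q = -784 (Q = -7*112 = -784)
12677/O - 12298/r(104/(-86) + Q/(-108)) = 12677/14135 - 12298/(-13) = 12677*(1/14135) - 12298*(-1/13) = 12677/14135 + 946 = 13384387/14135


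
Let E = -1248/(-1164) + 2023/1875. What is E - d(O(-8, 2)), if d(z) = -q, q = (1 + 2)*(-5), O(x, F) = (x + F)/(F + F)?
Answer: -2336894/181875 ≈ -12.849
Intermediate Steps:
O(x, F) = (F + x)/(2*F) (O(x, F) = (F + x)/((2*F)) = (F + x)*(1/(2*F)) = (F + x)/(2*F))
q = -15 (q = 3*(-5) = -15)
d(z) = 15 (d(z) = -1*(-15) = 15)
E = 391231/181875 (E = -1248*(-1/1164) + 2023*(1/1875) = 104/97 + 2023/1875 = 391231/181875 ≈ 2.1511)
E - d(O(-8, 2)) = 391231/181875 - 1*15 = 391231/181875 - 15 = -2336894/181875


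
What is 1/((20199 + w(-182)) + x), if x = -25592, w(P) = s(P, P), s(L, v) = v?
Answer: -1/5575 ≈ -0.00017937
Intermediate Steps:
w(P) = P
1/((20199 + w(-182)) + x) = 1/((20199 - 182) - 25592) = 1/(20017 - 25592) = 1/(-5575) = -1/5575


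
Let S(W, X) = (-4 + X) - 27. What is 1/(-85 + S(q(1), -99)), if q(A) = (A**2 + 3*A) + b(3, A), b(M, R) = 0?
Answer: -1/215 ≈ -0.0046512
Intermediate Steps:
q(A) = A**2 + 3*A (q(A) = (A**2 + 3*A) + 0 = A**2 + 3*A)
S(W, X) = -31 + X
1/(-85 + S(q(1), -99)) = 1/(-85 + (-31 - 99)) = 1/(-85 - 130) = 1/(-215) = -1/215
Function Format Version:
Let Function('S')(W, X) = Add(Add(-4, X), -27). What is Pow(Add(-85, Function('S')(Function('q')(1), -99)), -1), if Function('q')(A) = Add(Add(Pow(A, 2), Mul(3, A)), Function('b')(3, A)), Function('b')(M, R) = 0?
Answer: Rational(-1, 215) ≈ -0.0046512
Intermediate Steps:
Function('q')(A) = Add(Pow(A, 2), Mul(3, A)) (Function('q')(A) = Add(Add(Pow(A, 2), Mul(3, A)), 0) = Add(Pow(A, 2), Mul(3, A)))
Function('S')(W, X) = Add(-31, X)
Pow(Add(-85, Function('S')(Function('q')(1), -99)), -1) = Pow(Add(-85, Add(-31, -99)), -1) = Pow(Add(-85, -130), -1) = Pow(-215, -1) = Rational(-1, 215)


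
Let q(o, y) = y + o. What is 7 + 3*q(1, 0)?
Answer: 10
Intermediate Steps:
q(o, y) = o + y
7 + 3*q(1, 0) = 7 + 3*(1 + 0) = 7 + 3*1 = 7 + 3 = 10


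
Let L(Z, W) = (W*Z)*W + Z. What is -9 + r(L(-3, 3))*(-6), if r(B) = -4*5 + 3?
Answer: 93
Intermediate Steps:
L(Z, W) = Z + Z*W**2 (L(Z, W) = Z*W**2 + Z = Z + Z*W**2)
r(B) = -17 (r(B) = -20 + 3 = -17)
-9 + r(L(-3, 3))*(-6) = -9 - 17*(-6) = -9 + 102 = 93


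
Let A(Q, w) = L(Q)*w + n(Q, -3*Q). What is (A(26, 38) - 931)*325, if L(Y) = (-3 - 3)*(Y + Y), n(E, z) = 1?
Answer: -4155450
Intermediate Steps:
L(Y) = -12*Y
A(Q, w) = 1 - 12*Q*w (A(Q, w) = (-12*Q)*w + 1 = -12*Q*w + 1 = 1 - 12*Q*w)
(A(26, 38) - 931)*325 = ((1 - 12*26*38) - 931)*325 = ((1 - 11856) - 931)*325 = (-11855 - 931)*325 = -12786*325 = -4155450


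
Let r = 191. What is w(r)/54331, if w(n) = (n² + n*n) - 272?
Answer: 72690/54331 ≈ 1.3379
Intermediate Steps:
w(n) = -272 + 2*n² (w(n) = (n² + n²) - 272 = 2*n² - 272 = -272 + 2*n²)
w(r)/54331 = (-272 + 2*191²)/54331 = (-272 + 2*36481)*(1/54331) = (-272 + 72962)*(1/54331) = 72690*(1/54331) = 72690/54331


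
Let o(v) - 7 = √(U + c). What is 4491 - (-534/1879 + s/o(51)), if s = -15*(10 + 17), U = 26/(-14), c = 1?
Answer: 2982542682/655771 - 405*I*√42/349 ≈ 4548.1 - 7.5206*I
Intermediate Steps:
U = -13/7 (U = 26*(-1/14) = -13/7 ≈ -1.8571)
s = -405 (s = -15*27 = -405)
o(v) = 7 + I*√42/7 (o(v) = 7 + √(-13/7 + 1) = 7 + √(-6/7) = 7 + I*√42/7)
4491 - (-534/1879 + s/o(51)) = 4491 - (-534/1879 - 405/(7 + I*√42/7)) = 4491 + (534/1879 + 405/(7 + I*√42/7)) = 8439123/1879 + 405/(7 + I*√42/7)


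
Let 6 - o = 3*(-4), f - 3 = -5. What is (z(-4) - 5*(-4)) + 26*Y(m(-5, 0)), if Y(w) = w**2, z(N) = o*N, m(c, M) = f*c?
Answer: 2548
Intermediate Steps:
f = -2 (f = 3 - 5 = -2)
m(c, M) = -2*c
o = 18 (o = 6 - 3*(-4) = 6 - 1*(-12) = 6 + 12 = 18)
z(N) = 18*N
(z(-4) - 5*(-4)) + 26*Y(m(-5, 0)) = (18*(-4) - 5*(-4)) + 26*(-2*(-5))**2 = (-72 + 20) + 26*10**2 = -52 + 26*100 = -52 + 2600 = 2548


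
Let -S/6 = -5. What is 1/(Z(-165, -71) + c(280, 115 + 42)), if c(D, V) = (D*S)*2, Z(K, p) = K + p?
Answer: 1/16564 ≈ 6.0372e-5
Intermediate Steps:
S = 30 (S = -6*(-5) = 30)
c(D, V) = 60*D (c(D, V) = (D*30)*2 = (30*D)*2 = 60*D)
1/(Z(-165, -71) + c(280, 115 + 42)) = 1/((-165 - 71) + 60*280) = 1/(-236 + 16800) = 1/16564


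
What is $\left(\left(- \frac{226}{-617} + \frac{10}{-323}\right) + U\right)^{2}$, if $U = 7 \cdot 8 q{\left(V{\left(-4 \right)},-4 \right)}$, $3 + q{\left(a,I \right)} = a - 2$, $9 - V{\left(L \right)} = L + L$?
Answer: $\frac{17953421932544400}{39716902681} \approx 4.5204 \cdot 10^{5}$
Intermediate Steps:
$V{\left(L \right)} = 9 - 2 L$ ($V{\left(L \right)} = 9 - \left(L + L\right) = 9 - 2 L$)
$q{\left(a,I \right)} = -5 + a$ ($q{\left(a,I \right)} = -3 + \left(a - 2\right) = -3 + \left(-2 + a\right) = -5 + a$)
$U = 672$ ($U = 7 \cdot 8 \left(-5 + \left(9 - -8\right)\right) = 56 \left(-5 + \left(9 + 8\right)\right) = 56 \left(-5 + 17\right) = 56 \cdot 12 = 672$)
$\left(\left(- \frac{226}{-617} + \frac{10}{-323}\right) + U\right)^{2} = \left(\left(- \frac{226}{-617} + \frac{10}{-323}\right) + 672\right)^{2} = \left(\left(\left(-226\right) \left(- \frac{1}{617}\right) + 10 \left(- \frac{1}{323}\right)\right) + 672\right)^{2} = \left(\left(\frac{226}{617} - \frac{10}{323}\right) + 672\right)^{2} = \left(\frac{66828}{199291} + 672\right)^{2} = \left(\frac{133990380}{199291}\right)^{2} = \frac{17953421932544400}{39716902681}$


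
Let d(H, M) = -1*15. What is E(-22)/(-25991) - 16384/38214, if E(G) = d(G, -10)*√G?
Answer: -8192/19107 + 15*I*√22/25991 ≈ -0.42874 + 0.0027069*I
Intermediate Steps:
d(H, M) = -15
E(G) = -15*√G
E(-22)/(-25991) - 16384/38214 = -15*I*√22/(-25991) - 16384/38214 = -15*I*√22*(-1/25991) - 16384*1/38214 = -15*I*√22*(-1/25991) - 8192/19107 = 15*I*√22/25991 - 8192/19107 = -8192/19107 + 15*I*√22/25991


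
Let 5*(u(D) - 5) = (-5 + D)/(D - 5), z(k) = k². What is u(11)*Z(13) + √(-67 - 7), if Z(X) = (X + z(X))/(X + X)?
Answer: 182/5 + I*√74 ≈ 36.4 + 8.6023*I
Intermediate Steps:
u(D) = 26/5 (u(D) = 5 + ((-5 + D)/(D - 5))/5 = 5 + ((-5 + D)/(-5 + D))/5 = 5 + (⅕)*1 = 5 + ⅕ = 26/5)
Z(X) = (X + X²)/(2*X) (Z(X) = (X + X²)/(X + X) = (X + X²)/((2*X)) = (X + X²)*(1/(2*X)) = (X + X²)/(2*X))
u(11)*Z(13) + √(-67 - 7) = 26*(½ + (½)*13)/5 + √(-67 - 7) = 26*(½ + 13/2)/5 + √(-74) = (26/5)*7 + I*√74 = 182/5 + I*√74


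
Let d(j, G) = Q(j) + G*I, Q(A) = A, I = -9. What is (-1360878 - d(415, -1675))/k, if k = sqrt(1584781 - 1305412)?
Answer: -1376368*sqrt(3449)/31041 ≈ -2604.0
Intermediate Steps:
d(j, G) = j - 9*G (d(j, G) = j + G*(-9) = j - 9*G)
k = 9*sqrt(3449) (k = sqrt(279369) = 9*sqrt(3449) ≈ 528.55)
(-1360878 - d(415, -1675))/k = (-1360878 - (415 - 9*(-1675)))/((9*sqrt(3449))) = (-1360878 - (415 + 15075))*(sqrt(3449)/31041) = (-1360878 - 1*15490)*(sqrt(3449)/31041) = (-1360878 - 15490)*(sqrt(3449)/31041) = -1376368*sqrt(3449)/31041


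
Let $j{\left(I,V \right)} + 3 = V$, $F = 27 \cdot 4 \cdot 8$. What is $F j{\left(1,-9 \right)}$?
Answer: $-10368$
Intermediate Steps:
$F = 864$ ($F = 108 \cdot 8 = 864$)
$j{\left(I,V \right)} = -3 + V$
$F j{\left(1,-9 \right)} = 864 \left(-3 - 9\right) = 864 \left(-12\right) = -10368$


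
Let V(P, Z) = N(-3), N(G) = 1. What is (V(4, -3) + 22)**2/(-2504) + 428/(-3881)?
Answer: -3124761/9718024 ≈ -0.32154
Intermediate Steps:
V(P, Z) = 1
(V(4, -3) + 22)**2/(-2504) + 428/(-3881) = (1 + 22)**2/(-2504) + 428/(-3881) = 23**2*(-1/2504) + 428*(-1/3881) = 529*(-1/2504) - 428/3881 = -529/2504 - 428/3881 = -3124761/9718024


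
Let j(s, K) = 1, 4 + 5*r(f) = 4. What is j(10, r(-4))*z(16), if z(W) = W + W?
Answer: 32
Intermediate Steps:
r(f) = 0 (r(f) = -4/5 + (1/5)*4 = -4/5 + 4/5 = 0)
z(W) = 2*W
j(10, r(-4))*z(16) = 1*(2*16) = 1*32 = 32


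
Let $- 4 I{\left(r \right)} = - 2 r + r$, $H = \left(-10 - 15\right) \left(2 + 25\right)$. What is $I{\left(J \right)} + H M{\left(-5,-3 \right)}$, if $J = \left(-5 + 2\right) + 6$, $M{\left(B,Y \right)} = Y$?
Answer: $\frac{8103}{4} \approx 2025.8$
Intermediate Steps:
$H = -675$ ($H = \left(-25\right) 27 = -675$)
$J = 3$ ($J = -3 + 6 = 3$)
$I{\left(r \right)} = \frac{r}{4}$ ($I{\left(r \right)} = - \frac{- 2 r + r}{4} = - \frac{\left(-1\right) r}{4} = \frac{r}{4}$)
$I{\left(J \right)} + H M{\left(-5,-3 \right)} = \frac{1}{4} \cdot 3 - -2025 = \frac{3}{4} + 2025 = \frac{8103}{4}$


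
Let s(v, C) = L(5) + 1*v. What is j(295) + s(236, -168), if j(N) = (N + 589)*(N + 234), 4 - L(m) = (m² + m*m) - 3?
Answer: 467829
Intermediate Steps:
L(m) = 7 - 2*m² (L(m) = 4 - ((m² + m*m) - 3) = 4 - ((m² + m²) - 3) = 4 - (2*m² - 3) = 4 - (-3 + 2*m²) = 4 + (3 - 2*m²) = 7 - 2*m²)
j(N) = (234 + N)*(589 + N) (j(N) = (589 + N)*(234 + N) = (234 + N)*(589 + N))
s(v, C) = -43 + v (s(v, C) = (7 - 2*5²) + 1*v = (7 - 2*25) + v = (7 - 50) + v = -43 + v)
j(295) + s(236, -168) = (137826 + 295² + 823*295) + (-43 + 236) = (137826 + 87025 + 242785) + 193 = 467636 + 193 = 467829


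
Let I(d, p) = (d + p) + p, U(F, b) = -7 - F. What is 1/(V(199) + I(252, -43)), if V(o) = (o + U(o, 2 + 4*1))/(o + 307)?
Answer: 506/83989 ≈ 0.0060246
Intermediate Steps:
I(d, p) = d + 2*p
V(o) = -7/(307 + o) (V(o) = (o + (-7 - o))/(o + 307) = -7/(307 + o))
1/(V(199) + I(252, -43)) = 1/(-7/(307 + 199) + (252 + 2*(-43))) = 1/(-7/506 + (252 - 86)) = 1/(-7*1/506 + 166) = 1/(-7/506 + 166) = 1/(83989/506) = 506/83989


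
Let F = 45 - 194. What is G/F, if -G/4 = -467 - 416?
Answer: -3532/149 ≈ -23.705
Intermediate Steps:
G = 3532 (G = -4*(-467 - 416) = -4*(-883) = 3532)
F = -149
G/F = 3532/(-149) = 3532*(-1/149) = -3532/149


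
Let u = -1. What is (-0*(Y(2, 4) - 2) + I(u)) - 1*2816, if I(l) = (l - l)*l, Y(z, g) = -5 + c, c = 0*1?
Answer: -2816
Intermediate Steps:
c = 0
Y(z, g) = -5 (Y(z, g) = -5 + 0 = -5)
I(l) = 0 (I(l) = 0*l = 0)
(-0*(Y(2, 4) - 2) + I(u)) - 1*2816 = (-0*(-5 - 2) + 0) - 1*2816 = (-0*(-7) + 0) - 2816 = (-32*0 + 0) - 2816 = (0 + 0) - 2816 = 0 - 2816 = -2816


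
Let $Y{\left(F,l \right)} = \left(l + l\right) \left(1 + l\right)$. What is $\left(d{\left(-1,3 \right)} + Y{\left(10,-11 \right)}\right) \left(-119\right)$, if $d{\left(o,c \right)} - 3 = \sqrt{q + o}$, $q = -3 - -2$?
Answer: $-26537 - 119 i \sqrt{2} \approx -26537.0 - 168.29 i$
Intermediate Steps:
$q = -1$ ($q = -3 + 2 = -1$)
$d{\left(o,c \right)} = 3 + \sqrt{-1 + o}$
$Y{\left(F,l \right)} = 2 l \left(1 + l\right)$
$\left(d{\left(-1,3 \right)} + Y{\left(10,-11 \right)}\right) \left(-119\right) = \left(\left(3 + \sqrt{-1 - 1}\right) + 2 \left(-11\right) \left(1 - 11\right)\right) \left(-119\right) = \left(\left(3 + \sqrt{-2}\right) + 2 \left(-11\right) \left(-10\right)\right) \left(-119\right) = \left(\left(3 + i \sqrt{2}\right) + 220\right) \left(-119\right) = \left(223 + i \sqrt{2}\right) \left(-119\right) = -26537 - 119 i \sqrt{2}$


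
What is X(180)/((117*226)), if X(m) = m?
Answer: 10/1469 ≈ 0.0068073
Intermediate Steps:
X(180)/((117*226)) = 180/((117*226)) = 180/26442 = 180*(1/26442) = 10/1469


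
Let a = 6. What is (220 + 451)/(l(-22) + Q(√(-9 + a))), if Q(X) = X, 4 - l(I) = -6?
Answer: 6710/103 - 671*I*√3/103 ≈ 65.146 - 11.284*I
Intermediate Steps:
l(I) = 10 (l(I) = 4 - 1*(-6) = 4 + 6 = 10)
(220 + 451)/(l(-22) + Q(√(-9 + a))) = (220 + 451)/(10 + √(-9 + 6)) = 671/(10 + √(-3)) = 671/(10 + I*√3)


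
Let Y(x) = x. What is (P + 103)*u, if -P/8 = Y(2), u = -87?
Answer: -7569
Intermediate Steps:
P = -16 (P = -8*2 = -16)
(P + 103)*u = (-16 + 103)*(-87) = 87*(-87) = -7569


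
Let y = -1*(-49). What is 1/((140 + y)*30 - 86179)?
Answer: -1/80509 ≈ -1.2421e-5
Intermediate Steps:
y = 49
1/((140 + y)*30 - 86179) = 1/((140 + 49)*30 - 86179) = 1/(189*30 - 86179) = 1/(5670 - 86179) = 1/(-80509) = -1/80509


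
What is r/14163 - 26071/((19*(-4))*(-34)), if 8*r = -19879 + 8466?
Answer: -93232493/9149298 ≈ -10.190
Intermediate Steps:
r = -11413/8 (r = (-19879 + 8466)/8 = (1/8)*(-11413) = -11413/8 ≈ -1426.6)
r/14163 - 26071/((19*(-4))*(-34)) = -11413/8/14163 - 26071/((19*(-4))*(-34)) = -11413/8*1/14163 - 26071/((-76*(-34))) = -11413/113304 - 26071/2584 = -93232493/9149298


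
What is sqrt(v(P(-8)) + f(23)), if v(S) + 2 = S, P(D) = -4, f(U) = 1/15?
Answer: I*sqrt(1335)/15 ≈ 2.4358*I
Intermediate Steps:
f(U) = 1/15
v(S) = -2 + S
sqrt(v(P(-8)) + f(23)) = sqrt((-2 - 4) + 1/15) = sqrt(-6 + 1/15) = sqrt(-89/15) = I*sqrt(1335)/15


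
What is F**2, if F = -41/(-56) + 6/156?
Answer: 314721/529984 ≈ 0.59383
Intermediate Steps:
F = 561/728 (F = -41*(-1/56) + 6*(1/156) = 41/56 + 1/26 = 561/728 ≈ 0.77060)
F**2 = (561/728)**2 = 314721/529984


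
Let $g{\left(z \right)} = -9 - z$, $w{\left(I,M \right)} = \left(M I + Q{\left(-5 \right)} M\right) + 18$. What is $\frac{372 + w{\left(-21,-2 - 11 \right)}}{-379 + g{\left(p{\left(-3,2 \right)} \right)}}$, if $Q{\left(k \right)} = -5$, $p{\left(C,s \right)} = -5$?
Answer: $- \frac{728}{383} \approx -1.9008$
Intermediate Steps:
$w{\left(I,M \right)} = 18 - 5 M + I M$ ($w{\left(I,M \right)} = \left(M I - 5 M\right) + 18 = \left(I M - 5 M\right) + 18 = \left(- 5 M + I M\right) + 18 = 18 - 5 M + I M$)
$\frac{372 + w{\left(-21,-2 - 11 \right)}}{-379 + g{\left(p{\left(-3,2 \right)} \right)}} = \frac{372 - \left(-18 + 26 \left(-2 - 11\right)\right)}{-379 - 4} = \frac{372 - -356}{-379 + \left(-9 + 5\right)} = \frac{372 + \left(18 + 65 + 273\right)}{-379 - 4} = \frac{372 + 356}{-383} = 728 \left(- \frac{1}{383}\right) = - \frac{728}{383}$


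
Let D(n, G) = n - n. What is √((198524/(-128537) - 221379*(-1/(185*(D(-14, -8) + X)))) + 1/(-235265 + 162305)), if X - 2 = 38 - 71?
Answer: 7*I*√14812144010969903417949/134457928368 ≈ 6.3361*I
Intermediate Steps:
D(n, G) = 0
X = -31 (X = 2 + (38 - 71) = 2 - 33 = -31)
√((198524/(-128537) - 221379*(-1/(185*(D(-14, -8) + X)))) + 1/(-235265 + 162305)) = √((198524/(-128537) - 221379*(-1/(185*(0 - 31)))) + 1/(-235265 + 162305)) = √((198524*(-1/128537) - 221379/((-31*(-185)))) + 1/(-72960)) = √((-198524/128537 - 221379/5735) - 1/72960) = √(-29593927663/737159695 - 1/72960) = √(-86366947978087/2151326853888) = 7*I*√14812144010969903417949/134457928368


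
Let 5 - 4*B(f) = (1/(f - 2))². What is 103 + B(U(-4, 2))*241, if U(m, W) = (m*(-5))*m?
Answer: 10872467/26896 ≈ 404.24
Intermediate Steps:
U(m, W) = -5*m² (U(m, W) = (-5*m)*m = -5*m²)
B(f) = 5/4 - 1/(4*(-2 + f)²) (B(f) = 5/4 - 1/(4*(f - 2)²) = 5/4 - 1/(4*(-2 + f)²))
103 + B(U(-4, 2))*241 = 103 + (5/4 - 1/(4*(-2 - 5*(-4)²)²))*241 = 103 + (5/4 - 1/(4*(-2 - 5*16)²))*241 = 103 + (5/4 - 1/(4*(-2 - 80)²))*241 = 103 + (5/4 - ¼/(-82)²)*241 = 103 + (5/4 - ¼*1/6724)*241 = 103 + (5/4 - 1/26896)*241 = 103 + (33619/26896)*241 = 103 + 8102179/26896 = 10872467/26896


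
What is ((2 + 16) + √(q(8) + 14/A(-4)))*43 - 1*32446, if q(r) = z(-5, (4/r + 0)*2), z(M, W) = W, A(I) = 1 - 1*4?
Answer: -31672 + 43*I*√33/3 ≈ -31672.0 + 82.339*I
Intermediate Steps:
A(I) = -3 (A(I) = 1 - 4 = -3)
q(r) = 8/r (q(r) = (4/r + 0)*2 = (4/r)*2 = 8/r)
((2 + 16) + √(q(8) + 14/A(-4)))*43 - 1*32446 = ((2 + 16) + √(8/8 + 14/(-3)))*43 - 1*32446 = (18 + √(8*(⅛) + 14*(-⅓)))*43 - 32446 = (18 + √(1 - 14/3))*43 - 32446 = (18 + √(-11/3))*43 - 32446 = (18 + I*√33/3)*43 - 32446 = (774 + 43*I*√33/3) - 32446 = -31672 + 43*I*√33/3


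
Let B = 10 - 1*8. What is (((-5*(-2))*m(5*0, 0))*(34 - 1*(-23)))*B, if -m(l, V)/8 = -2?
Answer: 18240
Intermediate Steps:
m(l, V) = 16 (m(l, V) = -8*(-2) = 16)
B = 2 (B = 10 - 8 = 2)
(((-5*(-2))*m(5*0, 0))*(34 - 1*(-23)))*B = ((-5*(-2)*16)*(34 - 1*(-23)))*2 = ((10*16)*(34 + 23))*2 = (160*57)*2 = 9120*2 = 18240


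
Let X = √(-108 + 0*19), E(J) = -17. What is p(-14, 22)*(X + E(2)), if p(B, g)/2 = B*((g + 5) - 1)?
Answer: 12376 - 4368*I*√3 ≈ 12376.0 - 7565.6*I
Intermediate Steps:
p(B, g) = 2*B*(4 + g) (p(B, g) = 2*(B*((g + 5) - 1)) = 2*(B*((5 + g) - 1)) = 2*(B*(4 + g)) = 2*B*(4 + g))
X = 6*I*√3 (X = √(-108 + 0) = √(-108) = 6*I*√3 ≈ 10.392*I)
p(-14, 22)*(X + E(2)) = (2*(-14)*(4 + 22))*(6*I*√3 - 17) = (2*(-14)*26)*(-17 + 6*I*√3) = -728*(-17 + 6*I*√3) = 12376 - 4368*I*√3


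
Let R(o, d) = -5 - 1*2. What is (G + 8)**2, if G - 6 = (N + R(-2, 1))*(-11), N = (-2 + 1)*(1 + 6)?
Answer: 28224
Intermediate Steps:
R(o, d) = -7 (R(o, d) = -5 - 2 = -7)
N = -7 (N = -1*7 = -7)
G = 160 (G = 6 + (-7 - 7)*(-11) = 6 - 14*(-11) = 6 + 154 = 160)
(G + 8)**2 = (160 + 8)**2 = 168**2 = 28224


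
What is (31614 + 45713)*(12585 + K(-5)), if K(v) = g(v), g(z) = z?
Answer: 972773660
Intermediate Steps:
K(v) = v
(31614 + 45713)*(12585 + K(-5)) = (31614 + 45713)*(12585 - 5) = 77327*12580 = 972773660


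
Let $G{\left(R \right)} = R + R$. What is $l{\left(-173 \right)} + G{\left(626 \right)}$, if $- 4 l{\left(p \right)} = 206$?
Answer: $\frac{2401}{2} \approx 1200.5$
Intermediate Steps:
$l{\left(p \right)} = - \frac{103}{2}$ ($l{\left(p \right)} = \left(- \frac{1}{4}\right) 206 = - \frac{103}{2}$)
$G{\left(R \right)} = 2 R$
$l{\left(-173 \right)} + G{\left(626 \right)} = - \frac{103}{2} + 2 \cdot 626 = - \frac{103}{2} + 1252 = \frac{2401}{2}$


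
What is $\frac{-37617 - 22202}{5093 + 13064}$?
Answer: $- \frac{59819}{18157} \approx -3.2945$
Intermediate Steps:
$\frac{-37617 - 22202}{5093 + 13064} = - \frac{59819}{18157}$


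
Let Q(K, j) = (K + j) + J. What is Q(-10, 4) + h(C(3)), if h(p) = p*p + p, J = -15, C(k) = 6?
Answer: 21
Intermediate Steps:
h(p) = p + p**2 (h(p) = p**2 + p = p + p**2)
Q(K, j) = -15 + K + j (Q(K, j) = (K + j) - 15 = -15 + K + j)
Q(-10, 4) + h(C(3)) = (-15 - 10 + 4) + 6*(1 + 6) = -21 + 6*7 = -21 + 42 = 21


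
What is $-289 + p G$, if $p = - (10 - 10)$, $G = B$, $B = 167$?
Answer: $-289$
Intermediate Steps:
$G = 167$
$p = 0$ ($p = \left(-1\right) 0 = 0$)
$-289 + p G = -289 + 0 \cdot 167 = -289 + 0 = -289$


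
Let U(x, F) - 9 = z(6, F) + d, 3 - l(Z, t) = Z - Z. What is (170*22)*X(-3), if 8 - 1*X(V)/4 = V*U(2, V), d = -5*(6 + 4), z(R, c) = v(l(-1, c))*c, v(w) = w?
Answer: -2124320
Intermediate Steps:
l(Z, t) = 3 (l(Z, t) = 3 - (Z - Z) = 3 - 1*0 = 3 + 0 = 3)
z(R, c) = 3*c
d = -50 (d = -5*10 = -50)
U(x, F) = -41 + 3*F (U(x, F) = 9 + (3*F - 50) = 9 + (-50 + 3*F) = -41 + 3*F)
X(V) = 32 - 4*V*(-41 + 3*V)
(170*22)*X(-3) = (170*22)*(32 - 4*(-3)*(-41 + 3*(-3))) = 3740*(32 - 4*(-3)*(-41 - 9)) = 3740*(32 - 4*(-3)*(-50)) = 3740*(32 - 600) = 3740*(-568) = -2124320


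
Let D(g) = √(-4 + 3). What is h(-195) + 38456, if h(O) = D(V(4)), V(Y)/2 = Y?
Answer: 38456 + I ≈ 38456.0 + 1.0*I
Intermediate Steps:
V(Y) = 2*Y
D(g) = I (D(g) = √(-1) = I)
h(O) = I
h(-195) + 38456 = I + 38456 = 38456 + I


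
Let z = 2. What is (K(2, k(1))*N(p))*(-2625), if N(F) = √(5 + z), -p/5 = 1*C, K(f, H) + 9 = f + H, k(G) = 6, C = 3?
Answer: 2625*√7 ≈ 6945.1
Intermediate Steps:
K(f, H) = -9 + H + f (K(f, H) = -9 + (f + H) = -9 + (H + f) = -9 + H + f)
p = -15 (p = -5*3 = -15)
N(F) = √7 (N(F) = √(5 + 2) = √7)
(K(2, k(1))*N(p))*(-2625) = ((-9 + 6 + 2)*√7)*(-2625) = -√7*(-2625) = 2625*√7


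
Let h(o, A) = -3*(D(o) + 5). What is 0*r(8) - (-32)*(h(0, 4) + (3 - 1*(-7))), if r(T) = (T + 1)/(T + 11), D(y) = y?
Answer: -160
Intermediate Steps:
r(T) = (1 + T)/(11 + T)
h(o, A) = -15 - 3*o (h(o, A) = -3*(o + 5) = -3*(5 + o) = -15 - 3*o)
0*r(8) - (-32)*(h(0, 4) + (3 - 1*(-7))) = 0*((1 + 8)/(11 + 8)) - (-32)*((-15 - 3*0) + (3 - 1*(-7))) = 0*(9/19) - (-32)*((-15 + 0) + (3 + 7)) = 0*((1/19)*9) - (-32)*(-15 + 10) = 0*(9/19) - (-32)*(-5) = 0 - 1*160 = 0 - 160 = -160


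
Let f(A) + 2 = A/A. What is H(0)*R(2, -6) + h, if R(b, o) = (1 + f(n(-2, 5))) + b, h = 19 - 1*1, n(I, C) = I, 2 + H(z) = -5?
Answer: 4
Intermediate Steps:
H(z) = -7 (H(z) = -2 - 5 = -7)
h = 18 (h = 19 - 1 = 18)
f(A) = -1 (f(A) = -2 + A/A = -2 + 1 = -1)
R(b, o) = b (R(b, o) = (1 - 1) + b = 0 + b = b)
H(0)*R(2, -6) + h = -7*2 + 18 = -14 + 18 = 4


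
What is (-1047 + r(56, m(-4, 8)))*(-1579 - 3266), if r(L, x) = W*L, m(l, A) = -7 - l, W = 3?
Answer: 4258755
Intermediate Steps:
r(L, x) = 3*L
(-1047 + r(56, m(-4, 8)))*(-1579 - 3266) = (-1047 + 3*56)*(-1579 - 3266) = (-1047 + 168)*(-4845) = -879*(-4845) = 4258755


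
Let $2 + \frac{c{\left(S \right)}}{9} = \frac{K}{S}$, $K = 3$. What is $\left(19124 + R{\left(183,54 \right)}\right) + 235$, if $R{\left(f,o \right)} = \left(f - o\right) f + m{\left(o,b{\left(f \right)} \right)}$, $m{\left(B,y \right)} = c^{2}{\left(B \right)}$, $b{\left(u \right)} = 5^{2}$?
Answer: $\frac{173089}{4} \approx 43272.0$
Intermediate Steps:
$b{\left(u \right)} = 25$
$c{\left(S \right)} = -18 + \frac{27}{S}$ ($c{\left(S \right)} = -18 + 9 \frac{3}{S} = -18 + \frac{27}{S}$)
$m{\left(B,y \right)} = \left(-18 + \frac{27}{B}\right)^{2}$
$R{\left(f,o \right)} = \left(18 - \frac{27}{o}\right)^{2} + f \left(f - o\right)$ ($R{\left(f,o \right)} = \left(f - o\right) f + \left(18 - \frac{27}{o}\right)^{2} = f \left(f - o\right) + \left(18 - \frac{27}{o}\right)^{2} = \left(18 - \frac{27}{o}\right)^{2} + f \left(f - o\right)$)
$\left(19124 + R{\left(183,54 \right)}\right) + 235 = \left(19124 + \left(183^{2} - 183 \cdot 54 + \frac{81 \left(-3 + 2 \cdot 54\right)^{2}}{2916}\right)\right) + 235 = \left(19124 + \left(33489 - 9882 + 81 \cdot \frac{1}{2916} \left(-3 + 108\right)^{2}\right)\right) + 235 = \left(19124 + \left(33489 - 9882 + 81 \cdot \frac{1}{2916} \cdot 105^{2}\right)\right) + 235 = \left(19124 + \left(33489 - 9882 + 81 \cdot \frac{1}{2916} \cdot 11025\right)\right) + 235 = \left(19124 + \left(33489 - 9882 + \frac{1225}{4}\right)\right) + 235 = \left(19124 + \frac{95653}{4}\right) + 235 = \frac{172149}{4} + 235 = \frac{173089}{4}$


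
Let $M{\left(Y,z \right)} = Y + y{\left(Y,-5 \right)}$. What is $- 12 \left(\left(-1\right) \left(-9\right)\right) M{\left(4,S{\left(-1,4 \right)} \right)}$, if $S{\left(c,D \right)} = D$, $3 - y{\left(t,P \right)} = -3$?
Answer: $-1080$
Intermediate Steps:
$y{\left(t,P \right)} = 6$ ($y{\left(t,P \right)} = 3 - -3 = 3 + 3 = 6$)
$M{\left(Y,z \right)} = 6 + Y$ ($M{\left(Y,z \right)} = Y + 6 = 6 + Y$)
$- 12 \left(\left(-1\right) \left(-9\right)\right) M{\left(4,S{\left(-1,4 \right)} \right)} = - 12 \left(\left(-1\right) \left(-9\right)\right) \left(6 + 4\right) = \left(-12\right) 9 \cdot 10 = \left(-108\right) 10 = -1080$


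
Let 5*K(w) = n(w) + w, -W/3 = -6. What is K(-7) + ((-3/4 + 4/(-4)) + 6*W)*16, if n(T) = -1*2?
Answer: 8491/5 ≈ 1698.2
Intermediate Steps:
n(T) = -2
W = 18 (W = -3*(-6) = 18)
K(w) = -2/5 + w/5 (K(w) = (-2 + w)/5 = -2/5 + w/5)
K(-7) + ((-3/4 + 4/(-4)) + 6*W)*16 = (-2/5 + (1/5)*(-7)) + ((-3/4 + 4/(-4)) + 6*18)*16 = (-2/5 - 7/5) + ((-3*1/4 + 4*(-1/4)) + 108)*16 = -9/5 + ((-3/4 - 1) + 108)*16 = -9/5 + (-7/4 + 108)*16 = -9/5 + (425/4)*16 = -9/5 + 1700 = 8491/5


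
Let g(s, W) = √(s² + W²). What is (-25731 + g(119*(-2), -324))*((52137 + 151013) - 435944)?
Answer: 5990022414 - 465588*√40405 ≈ 5.8964e+9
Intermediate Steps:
g(s, W) = √(W² + s²)
(-25731 + g(119*(-2), -324))*((52137 + 151013) - 435944) = (-25731 + √((-324)² + (119*(-2))²))*((52137 + 151013) - 435944) = (-25731 + √(104976 + (-238)²))*(203150 - 435944) = (-25731 + √(104976 + 56644))*(-232794) = (-25731 + √161620)*(-232794) = (-25731 + 2*√40405)*(-232794) = 5990022414 - 465588*√40405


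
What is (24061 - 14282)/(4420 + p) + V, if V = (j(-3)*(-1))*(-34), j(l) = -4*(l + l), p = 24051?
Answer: 23242115/28471 ≈ 816.34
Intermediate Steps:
j(l) = -8*l
V = 816 (V = (-8*(-3)*(-1))*(-34) = (24*(-1))*(-34) = -24*(-34) = 816)
(24061 - 14282)/(4420 + p) + V = (24061 - 14282)/(4420 + 24051) + 816 = 9779/28471 + 816 = 23242115/28471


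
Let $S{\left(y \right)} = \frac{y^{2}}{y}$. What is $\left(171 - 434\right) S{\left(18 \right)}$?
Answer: $-4734$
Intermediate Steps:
$S{\left(y \right)} = y$
$\left(171 - 434\right) S{\left(18 \right)} = \left(171 - 434\right) 18 = \left(-263\right) 18 = -4734$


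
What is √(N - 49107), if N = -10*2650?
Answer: 7*I*√1543 ≈ 274.97*I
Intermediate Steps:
N = -26500
√(N - 49107) = √(-26500 - 49107) = √(-75607) = 7*I*√1543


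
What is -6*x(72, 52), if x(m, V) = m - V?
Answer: -120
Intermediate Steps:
-6*x(72, 52) = -6*(72 - 1*52) = -6*(72 - 52) = -6*20 = -120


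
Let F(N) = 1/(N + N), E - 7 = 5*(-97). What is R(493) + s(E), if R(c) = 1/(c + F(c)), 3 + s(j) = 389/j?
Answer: -885687169/232355322 ≈ -3.8118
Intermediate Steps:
E = -478 (E = 7 + 5*(-97) = 7 - 485 = -478)
F(N) = 1/(2*N)
s(j) = -3 + 389/j
R(c) = 1/(c + 1/(2*c))
R(493) + s(E) = 2*493/(1 + 2*493²) + (-3 + 389/(-478)) = 2*493/(1 + 2*243049) + (-3 + 389*(-1/478)) = 2*493/(1 + 486098) + (-3 - 389/478) = 2*493/486099 - 1823/478 = 2*493*(1/486099) - 1823/478 = 986/486099 - 1823/478 = -885687169/232355322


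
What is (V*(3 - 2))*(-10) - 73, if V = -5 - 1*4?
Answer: 17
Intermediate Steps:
V = -9 (V = -5 - 4 = -9)
(V*(3 - 2))*(-10) - 73 = -9*(3 - 2)*(-10) - 73 = -9*1*(-10) - 73 = -9*(-10) - 73 = 90 - 73 = 17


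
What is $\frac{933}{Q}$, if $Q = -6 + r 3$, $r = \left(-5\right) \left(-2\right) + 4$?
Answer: $\frac{311}{12} \approx 25.917$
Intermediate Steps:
$r = 14$ ($r = 10 + 4 = 14$)
$Q = 36$ ($Q = -6 + 14 \cdot 3 = -6 + 42 = 36$)
$\frac{933}{Q} = \frac{933}{36} = 933 \cdot \frac{1}{36} = \frac{311}{12}$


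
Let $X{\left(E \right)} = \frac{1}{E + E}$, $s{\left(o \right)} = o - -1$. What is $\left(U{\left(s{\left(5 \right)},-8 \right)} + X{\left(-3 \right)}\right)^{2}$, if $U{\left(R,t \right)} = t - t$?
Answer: $\frac{1}{36} \approx 0.027778$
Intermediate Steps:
$s{\left(o \right)} = 1 + o$ ($s{\left(o \right)} = o + 1 = 1 + o$)
$X{\left(E \right)} = \frac{1}{2 E}$
$U{\left(R,t \right)} = 0$
$\left(U{\left(s{\left(5 \right)},-8 \right)} + X{\left(-3 \right)}\right)^{2} = \left(0 + \frac{1}{2 \left(-3\right)}\right)^{2} = \left(0 + \frac{1}{2} \left(- \frac{1}{3}\right)\right)^{2} = \left(0 - \frac{1}{6}\right)^{2} = \left(- \frac{1}{6}\right)^{2} = \frac{1}{36}$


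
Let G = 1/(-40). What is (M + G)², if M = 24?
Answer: 919681/1600 ≈ 574.80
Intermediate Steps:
G = -1/40 ≈ -0.025000
(M + G)² = (24 - 1/40)² = (959/40)² = 919681/1600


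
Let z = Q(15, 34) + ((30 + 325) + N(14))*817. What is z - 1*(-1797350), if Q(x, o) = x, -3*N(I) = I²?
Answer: 6102068/3 ≈ 2.0340e+6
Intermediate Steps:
N(I) = -I²/3
z = 710018/3 (z = 15 + ((30 + 325) - ⅓*14²)*817 = 15 + (355 - ⅓*196)*817 = 15 + (355 - 196/3)*817 = 15 + (869/3)*817 = 15 + 709973/3 = 710018/3 ≈ 2.3667e+5)
z - 1*(-1797350) = 710018/3 - 1*(-1797350) = 710018/3 + 1797350 = 6102068/3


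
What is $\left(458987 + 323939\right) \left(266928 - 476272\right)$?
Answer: $-163900860544$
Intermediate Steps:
$\left(458987 + 323939\right) \left(266928 - 476272\right) = 782926 \left(-209344\right) = -163900860544$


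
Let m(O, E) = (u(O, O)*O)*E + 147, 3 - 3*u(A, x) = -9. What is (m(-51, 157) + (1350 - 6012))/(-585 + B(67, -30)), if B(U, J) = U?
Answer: 36543/518 ≈ 70.546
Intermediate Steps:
u(A, x) = 4 (u(A, x) = 1 - 1/3*(-9) = 1 + 3 = 4)
m(O, E) = 147 + 4*E*O (m(O, E) = (4*O)*E + 147 = 4*E*O + 147 = 147 + 4*E*O)
(m(-51, 157) + (1350 - 6012))/(-585 + B(67, -30)) = ((147 + 4*157*(-51)) + (1350 - 6012))/(-585 + 67) = ((147 - 32028) - 4662)/(-518) = (-31881 - 4662)*(-1/518) = -36543*(-1/518) = 36543/518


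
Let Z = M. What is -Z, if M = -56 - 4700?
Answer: 4756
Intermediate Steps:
M = -4756
Z = -4756
-Z = -1*(-4756) = 4756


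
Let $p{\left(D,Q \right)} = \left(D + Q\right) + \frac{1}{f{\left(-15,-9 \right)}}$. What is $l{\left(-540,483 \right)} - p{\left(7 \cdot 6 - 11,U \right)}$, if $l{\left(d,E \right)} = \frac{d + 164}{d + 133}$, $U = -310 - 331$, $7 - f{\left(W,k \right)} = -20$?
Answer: $\frac{6713035}{10989} \approx 610.89$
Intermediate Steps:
$f{\left(W,k \right)} = 27$ ($f{\left(W,k \right)} = 7 - -20 = 7 + 20 = 27$)
$U = -641$ ($U = -310 - 331 = -641$)
$l{\left(d,E \right)} = \frac{164 + d}{133 + d}$
$p{\left(D,Q \right)} = \frac{1}{27} + D + Q$ ($p{\left(D,Q \right)} = \left(D + Q\right) + \frac{1}{27} = \frac{1}{27} + D + Q$)
$l{\left(-540,483 \right)} - p{\left(7 \cdot 6 - 11,U \right)} = \frac{164 - 540}{133 - 540} - \left(\frac{1}{27} + \left(7 \cdot 6 - 11\right) - 641\right) = \frac{1}{-407} \left(-376\right) - \left(\frac{1}{27} + \left(42 - 11\right) - 641\right) = \left(- \frac{1}{407}\right) \left(-376\right) - \left(\frac{1}{27} + 31 - 641\right) = \frac{376}{407} - - \frac{16469}{27} = \frac{376}{407} + \frac{16469}{27} = \frac{6713035}{10989}$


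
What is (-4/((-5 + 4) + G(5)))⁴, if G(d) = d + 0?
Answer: 1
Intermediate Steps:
G(d) = d
(-4/((-5 + 4) + G(5)))⁴ = (-4/((-5 + 4) + 5))⁴ = (-4/(-1 + 5))⁴ = (-4/4)⁴ = (-4*¼)⁴ = (-1)⁴ = 1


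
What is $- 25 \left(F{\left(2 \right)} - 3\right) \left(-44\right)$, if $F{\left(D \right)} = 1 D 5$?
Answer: $7700$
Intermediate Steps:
$F{\left(D \right)} = 5 D$ ($F{\left(D \right)} = D 5 = 5 D$)
$- 25 \left(F{\left(2 \right)} - 3\right) \left(-44\right) = - 25 \left(5 \cdot 2 - 3\right) \left(-44\right) = - 25 \left(10 - 3\right) \left(-44\right) = \left(-25\right) 7 \left(-44\right) = \left(-175\right) \left(-44\right) = 7700$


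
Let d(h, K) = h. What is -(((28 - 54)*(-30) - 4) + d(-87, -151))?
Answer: -689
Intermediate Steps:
-(((28 - 54)*(-30) - 4) + d(-87, -151)) = -(((28 - 54)*(-30) - 4) - 87) = -((-26*(-30) - 4) - 87) = -((780 - 4) - 87) = -(776 - 87) = -1*689 = -689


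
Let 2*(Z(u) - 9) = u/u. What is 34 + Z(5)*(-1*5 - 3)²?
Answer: 642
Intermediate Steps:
Z(u) = 19/2 (Z(u) = 9 + (u/u)/2 = 9 + (½)*1 = 9 + ½ = 19/2)
34 + Z(5)*(-1*5 - 3)² = 34 + 19*(-1*5 - 3)²/2 = 34 + 19*(-5 - 3)²/2 = 34 + (19/2)*(-8)² = 34 + (19/2)*64 = 34 + 608 = 642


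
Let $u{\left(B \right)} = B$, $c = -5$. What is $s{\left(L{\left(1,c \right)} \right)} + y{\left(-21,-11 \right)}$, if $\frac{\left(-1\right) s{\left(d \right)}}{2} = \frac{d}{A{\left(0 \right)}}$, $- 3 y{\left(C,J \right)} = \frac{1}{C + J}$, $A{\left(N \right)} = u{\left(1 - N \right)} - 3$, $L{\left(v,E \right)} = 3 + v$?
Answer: $\frac{385}{96} \approx 4.0104$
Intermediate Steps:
$A{\left(N \right)} = -2 - N$ ($A{\left(N \right)} = \left(1 - N\right) - 3 = -2 - N$)
$y{\left(C,J \right)} = - \frac{1}{3 \left(C + J\right)}$
$s{\left(d \right)} = d$ ($s{\left(d \right)} = - 2 \frac{d}{-2 - 0} = - 2 \frac{d}{-2 + 0} = - 2 \frac{d}{-2} = - 2 d \left(- \frac{1}{2}\right) = - 2 \left(- \frac{d}{2}\right) = d$)
$s{\left(L{\left(1,c \right)} \right)} + y{\left(-21,-11 \right)} = \left(3 + 1\right) - \frac{1}{3 \left(-21\right) + 3 \left(-11\right)} = 4 - \frac{1}{-63 - 33} = 4 - \frac{1}{-96} = 4 - - \frac{1}{96} = 4 + \frac{1}{96} = \frac{385}{96}$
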